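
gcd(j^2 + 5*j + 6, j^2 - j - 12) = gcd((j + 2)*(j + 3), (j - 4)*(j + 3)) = j + 3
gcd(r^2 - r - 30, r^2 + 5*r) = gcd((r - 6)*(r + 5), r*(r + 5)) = r + 5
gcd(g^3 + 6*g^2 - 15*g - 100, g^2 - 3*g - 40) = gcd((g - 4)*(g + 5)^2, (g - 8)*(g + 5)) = g + 5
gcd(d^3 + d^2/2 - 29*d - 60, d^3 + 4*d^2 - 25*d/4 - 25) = d^2 + 13*d/2 + 10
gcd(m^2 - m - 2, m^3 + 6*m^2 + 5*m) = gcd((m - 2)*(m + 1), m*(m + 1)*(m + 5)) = m + 1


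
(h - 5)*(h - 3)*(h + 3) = h^3 - 5*h^2 - 9*h + 45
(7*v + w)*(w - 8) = 7*v*w - 56*v + w^2 - 8*w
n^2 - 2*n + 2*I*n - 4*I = (n - 2)*(n + 2*I)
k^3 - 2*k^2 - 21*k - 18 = (k - 6)*(k + 1)*(k + 3)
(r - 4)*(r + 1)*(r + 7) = r^3 + 4*r^2 - 25*r - 28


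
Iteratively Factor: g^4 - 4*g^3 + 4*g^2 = (g)*(g^3 - 4*g^2 + 4*g) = g*(g - 2)*(g^2 - 2*g) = g*(g - 2)^2*(g)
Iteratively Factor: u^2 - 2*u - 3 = (u - 3)*(u + 1)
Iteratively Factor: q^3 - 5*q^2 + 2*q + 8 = (q - 2)*(q^2 - 3*q - 4) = (q - 4)*(q - 2)*(q + 1)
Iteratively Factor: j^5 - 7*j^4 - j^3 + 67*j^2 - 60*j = (j - 1)*(j^4 - 6*j^3 - 7*j^2 + 60*j) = (j - 4)*(j - 1)*(j^3 - 2*j^2 - 15*j) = (j - 5)*(j - 4)*(j - 1)*(j^2 + 3*j) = j*(j - 5)*(j - 4)*(j - 1)*(j + 3)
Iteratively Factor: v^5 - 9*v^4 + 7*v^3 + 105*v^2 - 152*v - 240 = (v + 3)*(v^4 - 12*v^3 + 43*v^2 - 24*v - 80) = (v - 4)*(v + 3)*(v^3 - 8*v^2 + 11*v + 20) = (v - 4)^2*(v + 3)*(v^2 - 4*v - 5) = (v - 5)*(v - 4)^2*(v + 3)*(v + 1)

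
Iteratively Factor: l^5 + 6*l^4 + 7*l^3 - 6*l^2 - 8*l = (l + 1)*(l^4 + 5*l^3 + 2*l^2 - 8*l) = (l + 1)*(l + 2)*(l^3 + 3*l^2 - 4*l) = (l - 1)*(l + 1)*(l + 2)*(l^2 + 4*l) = l*(l - 1)*(l + 1)*(l + 2)*(l + 4)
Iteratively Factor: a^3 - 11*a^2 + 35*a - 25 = (a - 1)*(a^2 - 10*a + 25) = (a - 5)*(a - 1)*(a - 5)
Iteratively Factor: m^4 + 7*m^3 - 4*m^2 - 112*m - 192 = (m + 3)*(m^3 + 4*m^2 - 16*m - 64) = (m + 3)*(m + 4)*(m^2 - 16) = (m + 3)*(m + 4)^2*(m - 4)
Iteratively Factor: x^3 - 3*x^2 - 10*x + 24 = (x - 4)*(x^2 + x - 6) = (x - 4)*(x + 3)*(x - 2)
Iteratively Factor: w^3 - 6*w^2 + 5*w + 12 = (w + 1)*(w^2 - 7*w + 12) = (w - 4)*(w + 1)*(w - 3)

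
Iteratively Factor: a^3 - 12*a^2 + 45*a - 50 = (a - 2)*(a^2 - 10*a + 25) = (a - 5)*(a - 2)*(a - 5)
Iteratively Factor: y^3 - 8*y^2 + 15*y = (y - 3)*(y^2 - 5*y) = (y - 5)*(y - 3)*(y)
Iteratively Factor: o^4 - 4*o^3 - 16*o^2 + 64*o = (o)*(o^3 - 4*o^2 - 16*o + 64) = o*(o - 4)*(o^2 - 16) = o*(o - 4)^2*(o + 4)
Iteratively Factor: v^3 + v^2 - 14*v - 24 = (v + 2)*(v^2 - v - 12) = (v - 4)*(v + 2)*(v + 3)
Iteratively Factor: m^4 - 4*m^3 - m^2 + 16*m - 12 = (m - 2)*(m^3 - 2*m^2 - 5*m + 6) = (m - 2)*(m + 2)*(m^2 - 4*m + 3) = (m - 3)*(m - 2)*(m + 2)*(m - 1)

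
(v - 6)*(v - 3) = v^2 - 9*v + 18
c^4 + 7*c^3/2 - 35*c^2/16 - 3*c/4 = c*(c - 3/4)*(c + 1/4)*(c + 4)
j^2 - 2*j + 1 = (j - 1)^2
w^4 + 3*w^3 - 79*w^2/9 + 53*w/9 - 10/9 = (w - 1)*(w - 2/3)*(w - 1/3)*(w + 5)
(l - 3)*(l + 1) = l^2 - 2*l - 3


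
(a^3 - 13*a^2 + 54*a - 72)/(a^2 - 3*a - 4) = (a^2 - 9*a + 18)/(a + 1)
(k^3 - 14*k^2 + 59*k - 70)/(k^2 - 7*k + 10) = k - 7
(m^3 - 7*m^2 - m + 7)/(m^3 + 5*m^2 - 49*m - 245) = (m^2 - 1)/(m^2 + 12*m + 35)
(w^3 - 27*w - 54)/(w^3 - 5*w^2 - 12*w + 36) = (w + 3)/(w - 2)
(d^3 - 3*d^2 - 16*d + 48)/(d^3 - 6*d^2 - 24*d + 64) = (d^2 - 7*d + 12)/(d^2 - 10*d + 16)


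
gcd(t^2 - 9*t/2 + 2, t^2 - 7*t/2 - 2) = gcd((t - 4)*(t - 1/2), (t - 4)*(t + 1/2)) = t - 4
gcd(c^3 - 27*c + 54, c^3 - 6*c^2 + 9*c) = c^2 - 6*c + 9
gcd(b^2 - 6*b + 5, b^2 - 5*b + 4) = b - 1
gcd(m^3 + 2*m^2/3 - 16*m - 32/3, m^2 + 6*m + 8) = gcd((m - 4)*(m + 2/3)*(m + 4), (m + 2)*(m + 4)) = m + 4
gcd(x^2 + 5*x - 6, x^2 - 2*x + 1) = x - 1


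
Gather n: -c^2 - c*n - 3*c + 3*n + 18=-c^2 - 3*c + n*(3 - c) + 18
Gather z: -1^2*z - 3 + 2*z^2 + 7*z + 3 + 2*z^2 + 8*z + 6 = 4*z^2 + 14*z + 6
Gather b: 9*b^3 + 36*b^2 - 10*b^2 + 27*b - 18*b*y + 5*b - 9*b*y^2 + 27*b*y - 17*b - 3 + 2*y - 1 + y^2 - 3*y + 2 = 9*b^3 + 26*b^2 + b*(-9*y^2 + 9*y + 15) + y^2 - y - 2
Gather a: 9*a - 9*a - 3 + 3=0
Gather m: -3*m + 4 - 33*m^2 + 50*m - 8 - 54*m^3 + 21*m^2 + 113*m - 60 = -54*m^3 - 12*m^2 + 160*m - 64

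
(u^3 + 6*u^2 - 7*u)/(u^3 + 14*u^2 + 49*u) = (u - 1)/(u + 7)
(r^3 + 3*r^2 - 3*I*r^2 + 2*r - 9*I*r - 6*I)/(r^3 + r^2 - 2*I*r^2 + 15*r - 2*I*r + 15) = (r^2 + r*(2 - 3*I) - 6*I)/(r^2 - 2*I*r + 15)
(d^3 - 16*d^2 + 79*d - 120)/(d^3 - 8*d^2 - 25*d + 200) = (d - 3)/(d + 5)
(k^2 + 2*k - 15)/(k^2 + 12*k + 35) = (k - 3)/(k + 7)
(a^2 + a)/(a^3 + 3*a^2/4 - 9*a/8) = 8*(a + 1)/(8*a^2 + 6*a - 9)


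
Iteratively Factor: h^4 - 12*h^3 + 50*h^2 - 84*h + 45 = (h - 1)*(h^3 - 11*h^2 + 39*h - 45) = (h - 3)*(h - 1)*(h^2 - 8*h + 15) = (h - 5)*(h - 3)*(h - 1)*(h - 3)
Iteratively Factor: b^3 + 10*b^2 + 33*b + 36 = (b + 3)*(b^2 + 7*b + 12) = (b + 3)*(b + 4)*(b + 3)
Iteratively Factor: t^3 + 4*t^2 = (t)*(t^2 + 4*t) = t^2*(t + 4)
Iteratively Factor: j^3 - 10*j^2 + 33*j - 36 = (j - 3)*(j^2 - 7*j + 12) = (j - 3)^2*(j - 4)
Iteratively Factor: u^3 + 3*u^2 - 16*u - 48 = (u - 4)*(u^2 + 7*u + 12) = (u - 4)*(u + 3)*(u + 4)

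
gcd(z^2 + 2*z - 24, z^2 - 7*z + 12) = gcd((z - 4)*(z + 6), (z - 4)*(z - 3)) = z - 4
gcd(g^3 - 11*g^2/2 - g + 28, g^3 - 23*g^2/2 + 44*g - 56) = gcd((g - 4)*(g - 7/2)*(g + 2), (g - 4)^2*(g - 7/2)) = g^2 - 15*g/2 + 14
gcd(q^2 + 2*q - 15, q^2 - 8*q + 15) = q - 3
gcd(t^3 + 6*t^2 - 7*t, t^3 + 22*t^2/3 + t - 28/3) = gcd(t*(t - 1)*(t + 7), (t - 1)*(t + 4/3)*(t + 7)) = t^2 + 6*t - 7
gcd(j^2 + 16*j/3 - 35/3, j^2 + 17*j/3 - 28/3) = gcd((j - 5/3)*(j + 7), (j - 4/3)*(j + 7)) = j + 7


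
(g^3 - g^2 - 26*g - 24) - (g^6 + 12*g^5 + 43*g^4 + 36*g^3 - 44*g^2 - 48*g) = -g^6 - 12*g^5 - 43*g^4 - 35*g^3 + 43*g^2 + 22*g - 24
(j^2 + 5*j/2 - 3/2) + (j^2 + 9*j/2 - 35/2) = 2*j^2 + 7*j - 19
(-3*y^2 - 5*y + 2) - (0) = -3*y^2 - 5*y + 2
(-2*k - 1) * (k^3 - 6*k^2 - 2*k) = -2*k^4 + 11*k^3 + 10*k^2 + 2*k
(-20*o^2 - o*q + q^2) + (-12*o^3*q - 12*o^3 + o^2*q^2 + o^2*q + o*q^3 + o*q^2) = -12*o^3*q - 12*o^3 + o^2*q^2 + o^2*q - 20*o^2 + o*q^3 + o*q^2 - o*q + q^2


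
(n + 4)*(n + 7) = n^2 + 11*n + 28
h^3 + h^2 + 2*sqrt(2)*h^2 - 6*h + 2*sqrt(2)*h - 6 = (h + 1)*(h - sqrt(2))*(h + 3*sqrt(2))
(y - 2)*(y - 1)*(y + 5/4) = y^3 - 7*y^2/4 - 7*y/4 + 5/2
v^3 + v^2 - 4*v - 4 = (v - 2)*(v + 1)*(v + 2)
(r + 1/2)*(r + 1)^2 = r^3 + 5*r^2/2 + 2*r + 1/2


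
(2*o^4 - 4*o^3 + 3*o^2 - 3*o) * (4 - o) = -2*o^5 + 12*o^4 - 19*o^3 + 15*o^2 - 12*o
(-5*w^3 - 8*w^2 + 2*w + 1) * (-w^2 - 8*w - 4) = 5*w^5 + 48*w^4 + 82*w^3 + 15*w^2 - 16*w - 4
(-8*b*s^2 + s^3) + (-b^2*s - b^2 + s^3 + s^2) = -b^2*s - b^2 - 8*b*s^2 + 2*s^3 + s^2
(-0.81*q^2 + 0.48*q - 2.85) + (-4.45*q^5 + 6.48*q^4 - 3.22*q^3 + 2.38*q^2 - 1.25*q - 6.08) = -4.45*q^5 + 6.48*q^4 - 3.22*q^3 + 1.57*q^2 - 0.77*q - 8.93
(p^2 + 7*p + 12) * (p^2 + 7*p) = p^4 + 14*p^3 + 61*p^2 + 84*p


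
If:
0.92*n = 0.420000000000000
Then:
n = 0.46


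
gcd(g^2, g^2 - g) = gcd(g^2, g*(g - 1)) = g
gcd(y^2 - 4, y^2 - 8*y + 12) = y - 2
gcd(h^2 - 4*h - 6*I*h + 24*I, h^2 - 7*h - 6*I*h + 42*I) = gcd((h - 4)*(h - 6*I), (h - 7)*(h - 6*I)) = h - 6*I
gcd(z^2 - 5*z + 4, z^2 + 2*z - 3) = z - 1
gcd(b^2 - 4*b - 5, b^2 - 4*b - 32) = 1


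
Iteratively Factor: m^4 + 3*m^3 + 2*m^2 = (m)*(m^3 + 3*m^2 + 2*m) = m^2*(m^2 + 3*m + 2) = m^2*(m + 1)*(m + 2)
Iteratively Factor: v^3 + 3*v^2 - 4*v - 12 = (v - 2)*(v^2 + 5*v + 6) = (v - 2)*(v + 3)*(v + 2)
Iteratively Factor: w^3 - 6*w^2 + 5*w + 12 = (w - 4)*(w^2 - 2*w - 3) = (w - 4)*(w - 3)*(w + 1)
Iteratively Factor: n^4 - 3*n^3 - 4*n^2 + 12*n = (n + 2)*(n^3 - 5*n^2 + 6*n) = n*(n + 2)*(n^2 - 5*n + 6) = n*(n - 3)*(n + 2)*(n - 2)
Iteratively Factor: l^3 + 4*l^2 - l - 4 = (l + 4)*(l^2 - 1) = (l + 1)*(l + 4)*(l - 1)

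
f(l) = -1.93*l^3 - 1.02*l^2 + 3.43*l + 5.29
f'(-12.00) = -805.85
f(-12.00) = 3152.29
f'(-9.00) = -447.20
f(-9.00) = 1298.77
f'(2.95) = -52.98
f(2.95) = -43.02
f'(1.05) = -5.10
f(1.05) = 5.53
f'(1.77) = -18.32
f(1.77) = -2.54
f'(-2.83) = -37.17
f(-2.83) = 31.16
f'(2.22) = -29.63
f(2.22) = -13.24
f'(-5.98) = -191.42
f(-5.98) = 361.03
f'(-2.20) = -20.11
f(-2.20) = 13.36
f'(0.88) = -2.85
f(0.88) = 6.20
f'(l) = -5.79*l^2 - 2.04*l + 3.43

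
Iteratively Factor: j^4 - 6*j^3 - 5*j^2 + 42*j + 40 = (j - 5)*(j^3 - j^2 - 10*j - 8) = (j - 5)*(j + 2)*(j^2 - 3*j - 4) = (j - 5)*(j + 1)*(j + 2)*(j - 4)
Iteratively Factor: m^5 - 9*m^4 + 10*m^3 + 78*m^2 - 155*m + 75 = (m + 3)*(m^4 - 12*m^3 + 46*m^2 - 60*m + 25) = (m - 5)*(m + 3)*(m^3 - 7*m^2 + 11*m - 5) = (m - 5)^2*(m + 3)*(m^2 - 2*m + 1) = (m - 5)^2*(m - 1)*(m + 3)*(m - 1)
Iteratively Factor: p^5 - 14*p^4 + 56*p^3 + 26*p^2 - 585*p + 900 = (p - 3)*(p^4 - 11*p^3 + 23*p^2 + 95*p - 300) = (p - 5)*(p - 3)*(p^3 - 6*p^2 - 7*p + 60) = (p - 5)^2*(p - 3)*(p^2 - p - 12) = (p - 5)^2*(p - 4)*(p - 3)*(p + 3)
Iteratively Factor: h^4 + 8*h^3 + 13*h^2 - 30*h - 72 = (h + 4)*(h^3 + 4*h^2 - 3*h - 18) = (h - 2)*(h + 4)*(h^2 + 6*h + 9) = (h - 2)*(h + 3)*(h + 4)*(h + 3)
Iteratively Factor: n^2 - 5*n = (n)*(n - 5)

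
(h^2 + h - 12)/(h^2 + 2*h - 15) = (h + 4)/(h + 5)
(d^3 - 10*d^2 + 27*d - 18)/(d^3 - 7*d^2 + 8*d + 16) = (d^3 - 10*d^2 + 27*d - 18)/(d^3 - 7*d^2 + 8*d + 16)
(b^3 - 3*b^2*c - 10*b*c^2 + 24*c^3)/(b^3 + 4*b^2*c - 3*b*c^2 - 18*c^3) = (b - 4*c)/(b + 3*c)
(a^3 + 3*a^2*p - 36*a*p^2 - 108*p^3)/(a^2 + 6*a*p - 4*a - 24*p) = (a^2 - 3*a*p - 18*p^2)/(a - 4)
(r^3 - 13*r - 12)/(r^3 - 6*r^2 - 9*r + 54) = (r^2 - 3*r - 4)/(r^2 - 9*r + 18)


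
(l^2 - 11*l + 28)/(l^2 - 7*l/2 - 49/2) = 2*(l - 4)/(2*l + 7)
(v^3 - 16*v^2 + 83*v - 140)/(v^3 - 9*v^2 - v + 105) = (v - 4)/(v + 3)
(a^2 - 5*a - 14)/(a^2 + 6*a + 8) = (a - 7)/(a + 4)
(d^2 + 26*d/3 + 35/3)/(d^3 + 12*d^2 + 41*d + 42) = (d + 5/3)/(d^2 + 5*d + 6)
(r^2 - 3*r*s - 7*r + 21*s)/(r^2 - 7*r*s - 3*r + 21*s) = (r^2 - 3*r*s - 7*r + 21*s)/(r^2 - 7*r*s - 3*r + 21*s)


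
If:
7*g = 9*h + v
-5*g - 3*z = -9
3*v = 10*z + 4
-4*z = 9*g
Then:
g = -36/7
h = -1594/189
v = 838/21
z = 81/7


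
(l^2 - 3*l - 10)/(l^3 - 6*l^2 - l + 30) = 1/(l - 3)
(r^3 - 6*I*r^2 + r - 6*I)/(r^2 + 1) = r - 6*I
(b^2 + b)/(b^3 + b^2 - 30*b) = (b + 1)/(b^2 + b - 30)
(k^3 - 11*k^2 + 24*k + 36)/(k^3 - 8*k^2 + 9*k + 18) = (k - 6)/(k - 3)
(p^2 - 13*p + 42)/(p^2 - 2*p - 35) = (p - 6)/(p + 5)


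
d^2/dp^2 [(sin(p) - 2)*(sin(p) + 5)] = -3*sin(p) + 2*cos(2*p)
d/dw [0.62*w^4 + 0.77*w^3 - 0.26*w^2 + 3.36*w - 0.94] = 2.48*w^3 + 2.31*w^2 - 0.52*w + 3.36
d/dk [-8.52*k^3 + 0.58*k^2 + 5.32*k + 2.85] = -25.56*k^2 + 1.16*k + 5.32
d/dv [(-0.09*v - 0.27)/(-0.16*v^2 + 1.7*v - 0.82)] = (-0.0144*v^2 - 0.0864*v + 0.5328)/(0.0256*v^4 - 0.544*v^3 + 3.1524*v^2 - 2.788*v + 0.6724)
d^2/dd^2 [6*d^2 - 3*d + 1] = 12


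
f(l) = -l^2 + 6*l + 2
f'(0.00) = 6.00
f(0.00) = 2.00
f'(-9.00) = 24.00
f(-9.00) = -133.00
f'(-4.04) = 14.08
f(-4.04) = -38.56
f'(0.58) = 4.84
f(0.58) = 5.14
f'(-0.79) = 7.58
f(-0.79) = -3.36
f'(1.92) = 2.16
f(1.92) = 9.83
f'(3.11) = -0.22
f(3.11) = 10.99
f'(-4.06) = 14.12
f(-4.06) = -38.84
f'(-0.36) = 6.72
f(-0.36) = -0.29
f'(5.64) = -5.28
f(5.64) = 4.03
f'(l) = 6 - 2*l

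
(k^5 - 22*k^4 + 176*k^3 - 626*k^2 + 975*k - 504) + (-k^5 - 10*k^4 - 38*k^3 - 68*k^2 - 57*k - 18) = -32*k^4 + 138*k^3 - 694*k^2 + 918*k - 522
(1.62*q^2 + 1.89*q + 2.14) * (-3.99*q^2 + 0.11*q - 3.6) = -6.4638*q^4 - 7.3629*q^3 - 14.1627*q^2 - 6.5686*q - 7.704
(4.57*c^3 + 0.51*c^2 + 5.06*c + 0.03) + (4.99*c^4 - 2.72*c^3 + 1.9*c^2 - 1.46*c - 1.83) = 4.99*c^4 + 1.85*c^3 + 2.41*c^2 + 3.6*c - 1.8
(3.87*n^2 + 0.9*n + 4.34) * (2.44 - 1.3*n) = -5.031*n^3 + 8.2728*n^2 - 3.446*n + 10.5896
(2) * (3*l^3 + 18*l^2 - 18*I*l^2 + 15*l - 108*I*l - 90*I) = 6*l^3 + 36*l^2 - 36*I*l^2 + 30*l - 216*I*l - 180*I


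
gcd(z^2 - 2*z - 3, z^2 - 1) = z + 1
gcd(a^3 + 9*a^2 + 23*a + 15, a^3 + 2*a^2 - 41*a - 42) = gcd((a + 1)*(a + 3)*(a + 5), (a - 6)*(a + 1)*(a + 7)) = a + 1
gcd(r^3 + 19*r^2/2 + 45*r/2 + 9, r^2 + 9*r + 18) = r^2 + 9*r + 18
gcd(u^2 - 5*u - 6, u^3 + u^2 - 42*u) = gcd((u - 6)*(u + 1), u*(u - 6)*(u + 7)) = u - 6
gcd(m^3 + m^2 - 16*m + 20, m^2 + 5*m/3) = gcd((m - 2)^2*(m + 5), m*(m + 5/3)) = 1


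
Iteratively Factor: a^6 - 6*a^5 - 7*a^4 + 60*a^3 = (a - 4)*(a^5 - 2*a^4 - 15*a^3) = a*(a - 4)*(a^4 - 2*a^3 - 15*a^2) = a*(a - 5)*(a - 4)*(a^3 + 3*a^2) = a^2*(a - 5)*(a - 4)*(a^2 + 3*a) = a^2*(a - 5)*(a - 4)*(a + 3)*(a)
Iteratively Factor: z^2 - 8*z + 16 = (z - 4)*(z - 4)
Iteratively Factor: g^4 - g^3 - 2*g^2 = (g)*(g^3 - g^2 - 2*g) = g*(g + 1)*(g^2 - 2*g) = g*(g - 2)*(g + 1)*(g)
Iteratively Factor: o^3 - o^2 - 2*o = (o + 1)*(o^2 - 2*o) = (o - 2)*(o + 1)*(o)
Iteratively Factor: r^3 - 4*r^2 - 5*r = (r + 1)*(r^2 - 5*r) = (r - 5)*(r + 1)*(r)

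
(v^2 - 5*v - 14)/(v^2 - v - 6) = (v - 7)/(v - 3)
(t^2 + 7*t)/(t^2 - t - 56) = t/(t - 8)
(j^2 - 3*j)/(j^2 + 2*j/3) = 3*(j - 3)/(3*j + 2)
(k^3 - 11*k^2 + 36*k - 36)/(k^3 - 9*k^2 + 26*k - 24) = (k - 6)/(k - 4)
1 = 1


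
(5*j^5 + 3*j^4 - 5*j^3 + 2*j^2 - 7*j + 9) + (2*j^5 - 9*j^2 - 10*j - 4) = 7*j^5 + 3*j^4 - 5*j^3 - 7*j^2 - 17*j + 5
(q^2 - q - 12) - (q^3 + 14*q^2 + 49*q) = -q^3 - 13*q^2 - 50*q - 12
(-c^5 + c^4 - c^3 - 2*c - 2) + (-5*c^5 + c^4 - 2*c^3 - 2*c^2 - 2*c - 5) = -6*c^5 + 2*c^4 - 3*c^3 - 2*c^2 - 4*c - 7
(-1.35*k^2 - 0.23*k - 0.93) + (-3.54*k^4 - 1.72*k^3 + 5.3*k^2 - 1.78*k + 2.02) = -3.54*k^4 - 1.72*k^3 + 3.95*k^2 - 2.01*k + 1.09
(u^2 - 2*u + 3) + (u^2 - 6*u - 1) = 2*u^2 - 8*u + 2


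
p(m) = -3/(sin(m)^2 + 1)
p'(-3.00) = 0.81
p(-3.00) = -2.94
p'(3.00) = -0.81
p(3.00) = -2.94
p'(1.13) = 0.70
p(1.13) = -1.65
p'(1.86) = -0.45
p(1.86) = -1.56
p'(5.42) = -1.19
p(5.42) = -1.90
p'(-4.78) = 0.10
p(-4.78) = -1.50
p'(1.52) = 0.08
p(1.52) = -1.50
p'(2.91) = -1.21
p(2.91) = -2.85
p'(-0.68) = -1.51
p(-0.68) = -2.15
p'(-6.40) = -0.68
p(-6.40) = -2.96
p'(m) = 6*sin(m)*cos(m)/(sin(m)^2 + 1)^2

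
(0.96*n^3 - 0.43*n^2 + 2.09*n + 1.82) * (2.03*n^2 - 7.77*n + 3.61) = 1.9488*n^5 - 8.3321*n^4 + 11.0494*n^3 - 14.097*n^2 - 6.5965*n + 6.5702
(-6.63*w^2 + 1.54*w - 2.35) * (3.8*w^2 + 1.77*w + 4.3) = -25.194*w^4 - 5.8831*w^3 - 34.7132*w^2 + 2.4625*w - 10.105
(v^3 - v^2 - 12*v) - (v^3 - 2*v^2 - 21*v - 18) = v^2 + 9*v + 18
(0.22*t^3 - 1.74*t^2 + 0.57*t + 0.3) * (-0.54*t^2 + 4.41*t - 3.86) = -0.1188*t^5 + 1.9098*t^4 - 8.8304*t^3 + 9.0681*t^2 - 0.8772*t - 1.158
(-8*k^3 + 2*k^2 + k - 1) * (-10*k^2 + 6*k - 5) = 80*k^5 - 68*k^4 + 42*k^3 + 6*k^2 - 11*k + 5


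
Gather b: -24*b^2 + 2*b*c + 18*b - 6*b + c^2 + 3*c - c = -24*b^2 + b*(2*c + 12) + c^2 + 2*c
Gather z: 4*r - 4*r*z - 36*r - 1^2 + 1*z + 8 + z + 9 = -32*r + z*(2 - 4*r) + 16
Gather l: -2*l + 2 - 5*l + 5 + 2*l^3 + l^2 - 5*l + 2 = 2*l^3 + l^2 - 12*l + 9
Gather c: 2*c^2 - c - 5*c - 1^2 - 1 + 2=2*c^2 - 6*c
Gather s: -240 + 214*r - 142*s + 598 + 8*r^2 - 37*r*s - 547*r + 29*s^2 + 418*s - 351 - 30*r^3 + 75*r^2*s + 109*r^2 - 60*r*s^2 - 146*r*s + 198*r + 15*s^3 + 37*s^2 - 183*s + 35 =-30*r^3 + 117*r^2 - 135*r + 15*s^3 + s^2*(66 - 60*r) + s*(75*r^2 - 183*r + 93) + 42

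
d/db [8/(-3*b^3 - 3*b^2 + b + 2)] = 8*(9*b^2 + 6*b - 1)/(3*b^3 + 3*b^2 - b - 2)^2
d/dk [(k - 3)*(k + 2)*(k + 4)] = 3*k^2 + 6*k - 10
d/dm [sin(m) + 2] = cos(m)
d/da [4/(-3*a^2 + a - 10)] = 4*(6*a - 1)/(3*a^2 - a + 10)^2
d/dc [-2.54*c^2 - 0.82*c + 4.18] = -5.08*c - 0.82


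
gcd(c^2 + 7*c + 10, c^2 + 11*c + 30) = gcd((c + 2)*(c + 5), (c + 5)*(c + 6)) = c + 5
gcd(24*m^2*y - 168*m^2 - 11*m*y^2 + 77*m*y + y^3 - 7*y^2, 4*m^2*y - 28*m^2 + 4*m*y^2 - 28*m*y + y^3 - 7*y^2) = y - 7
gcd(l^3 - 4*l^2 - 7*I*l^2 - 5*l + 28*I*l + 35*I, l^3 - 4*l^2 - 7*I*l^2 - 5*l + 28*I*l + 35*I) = l^3 + l^2*(-4 - 7*I) + l*(-5 + 28*I) + 35*I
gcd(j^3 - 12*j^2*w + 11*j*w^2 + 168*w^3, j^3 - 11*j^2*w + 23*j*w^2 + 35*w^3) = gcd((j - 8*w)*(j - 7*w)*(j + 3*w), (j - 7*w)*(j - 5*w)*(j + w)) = -j + 7*w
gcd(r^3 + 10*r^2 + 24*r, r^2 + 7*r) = r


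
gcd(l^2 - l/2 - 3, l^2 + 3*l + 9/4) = l + 3/2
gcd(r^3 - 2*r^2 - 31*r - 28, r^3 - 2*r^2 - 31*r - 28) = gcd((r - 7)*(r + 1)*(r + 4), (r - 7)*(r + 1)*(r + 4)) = r^3 - 2*r^2 - 31*r - 28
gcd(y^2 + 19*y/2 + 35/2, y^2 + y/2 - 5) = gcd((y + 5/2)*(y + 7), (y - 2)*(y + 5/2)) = y + 5/2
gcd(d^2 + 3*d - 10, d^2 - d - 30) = d + 5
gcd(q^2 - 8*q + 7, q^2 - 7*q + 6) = q - 1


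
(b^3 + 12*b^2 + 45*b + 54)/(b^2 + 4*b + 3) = (b^2 + 9*b + 18)/(b + 1)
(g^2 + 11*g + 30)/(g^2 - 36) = (g + 5)/(g - 6)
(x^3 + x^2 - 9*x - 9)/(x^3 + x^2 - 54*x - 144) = (x^2 - 2*x - 3)/(x^2 - 2*x - 48)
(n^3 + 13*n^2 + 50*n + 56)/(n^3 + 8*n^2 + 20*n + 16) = (n + 7)/(n + 2)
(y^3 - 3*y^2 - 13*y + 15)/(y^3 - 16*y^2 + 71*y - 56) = (y^2 - 2*y - 15)/(y^2 - 15*y + 56)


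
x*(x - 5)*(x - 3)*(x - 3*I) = x^4 - 8*x^3 - 3*I*x^3 + 15*x^2 + 24*I*x^2 - 45*I*x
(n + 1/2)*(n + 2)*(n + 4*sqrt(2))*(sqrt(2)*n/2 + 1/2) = sqrt(2)*n^4/2 + 5*sqrt(2)*n^3/4 + 9*n^3/2 + 5*sqrt(2)*n^2/2 + 45*n^2/4 + 9*n/2 + 5*sqrt(2)*n + 2*sqrt(2)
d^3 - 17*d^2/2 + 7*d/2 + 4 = (d - 8)*(d - 1)*(d + 1/2)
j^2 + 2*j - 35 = (j - 5)*(j + 7)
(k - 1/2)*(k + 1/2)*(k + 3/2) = k^3 + 3*k^2/2 - k/4 - 3/8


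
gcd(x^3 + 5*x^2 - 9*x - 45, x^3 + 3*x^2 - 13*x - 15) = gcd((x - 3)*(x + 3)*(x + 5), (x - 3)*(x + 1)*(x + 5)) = x^2 + 2*x - 15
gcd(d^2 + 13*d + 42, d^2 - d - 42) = d + 6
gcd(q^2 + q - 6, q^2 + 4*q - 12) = q - 2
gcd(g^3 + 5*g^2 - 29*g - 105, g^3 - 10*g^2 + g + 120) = g^2 - 2*g - 15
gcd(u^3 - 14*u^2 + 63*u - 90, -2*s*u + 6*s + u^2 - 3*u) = u - 3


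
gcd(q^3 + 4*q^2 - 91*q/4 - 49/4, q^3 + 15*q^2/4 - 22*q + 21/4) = q + 7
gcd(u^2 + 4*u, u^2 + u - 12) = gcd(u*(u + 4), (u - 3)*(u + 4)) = u + 4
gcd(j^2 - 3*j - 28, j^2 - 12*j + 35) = j - 7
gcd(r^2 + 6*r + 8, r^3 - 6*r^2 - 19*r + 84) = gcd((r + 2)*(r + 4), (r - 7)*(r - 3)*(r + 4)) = r + 4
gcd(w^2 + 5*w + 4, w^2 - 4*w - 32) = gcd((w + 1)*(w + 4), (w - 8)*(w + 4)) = w + 4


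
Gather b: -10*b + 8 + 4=12 - 10*b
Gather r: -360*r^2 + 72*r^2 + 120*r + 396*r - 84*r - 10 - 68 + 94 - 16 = -288*r^2 + 432*r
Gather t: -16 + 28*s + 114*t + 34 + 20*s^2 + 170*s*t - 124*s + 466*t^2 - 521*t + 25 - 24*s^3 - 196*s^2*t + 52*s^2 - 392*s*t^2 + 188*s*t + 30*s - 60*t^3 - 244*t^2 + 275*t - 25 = -24*s^3 + 72*s^2 - 66*s - 60*t^3 + t^2*(222 - 392*s) + t*(-196*s^2 + 358*s - 132) + 18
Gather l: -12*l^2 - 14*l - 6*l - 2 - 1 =-12*l^2 - 20*l - 3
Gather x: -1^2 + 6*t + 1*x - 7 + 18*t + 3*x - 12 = 24*t + 4*x - 20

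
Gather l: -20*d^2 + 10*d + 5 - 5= -20*d^2 + 10*d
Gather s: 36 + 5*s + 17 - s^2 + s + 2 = -s^2 + 6*s + 55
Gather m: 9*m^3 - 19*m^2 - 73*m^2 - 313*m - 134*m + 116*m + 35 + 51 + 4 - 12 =9*m^3 - 92*m^2 - 331*m + 78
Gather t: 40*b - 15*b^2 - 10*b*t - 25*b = -15*b^2 - 10*b*t + 15*b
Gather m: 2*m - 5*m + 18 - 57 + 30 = -3*m - 9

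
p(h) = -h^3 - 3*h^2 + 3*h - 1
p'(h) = -3*h^2 - 6*h + 3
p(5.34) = -222.80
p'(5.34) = -114.59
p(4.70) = -156.99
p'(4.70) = -91.47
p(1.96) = -14.17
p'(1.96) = -20.28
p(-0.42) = -2.72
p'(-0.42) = 4.99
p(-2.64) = -11.43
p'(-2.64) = -2.07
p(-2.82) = -10.89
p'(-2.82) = -3.94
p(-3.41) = -6.46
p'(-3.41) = -11.42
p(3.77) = -85.91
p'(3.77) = -62.26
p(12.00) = -2125.00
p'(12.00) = -501.00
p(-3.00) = -10.00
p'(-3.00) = -6.00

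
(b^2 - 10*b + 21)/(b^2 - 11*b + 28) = (b - 3)/(b - 4)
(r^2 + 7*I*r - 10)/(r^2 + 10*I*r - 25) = (r + 2*I)/(r + 5*I)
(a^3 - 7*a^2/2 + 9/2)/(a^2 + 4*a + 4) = (2*a^3 - 7*a^2 + 9)/(2*(a^2 + 4*a + 4))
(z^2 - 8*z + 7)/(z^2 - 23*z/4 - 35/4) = 4*(z - 1)/(4*z + 5)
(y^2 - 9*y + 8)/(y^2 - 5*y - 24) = (y - 1)/(y + 3)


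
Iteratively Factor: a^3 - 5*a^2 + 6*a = (a)*(a^2 - 5*a + 6) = a*(a - 3)*(a - 2)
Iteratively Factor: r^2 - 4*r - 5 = (r - 5)*(r + 1)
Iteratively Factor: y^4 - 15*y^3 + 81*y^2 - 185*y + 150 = (y - 3)*(y^3 - 12*y^2 + 45*y - 50) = (y - 5)*(y - 3)*(y^2 - 7*y + 10) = (y - 5)^2*(y - 3)*(y - 2)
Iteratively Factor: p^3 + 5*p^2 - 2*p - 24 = (p + 3)*(p^2 + 2*p - 8) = (p + 3)*(p + 4)*(p - 2)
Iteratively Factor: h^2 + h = (h + 1)*(h)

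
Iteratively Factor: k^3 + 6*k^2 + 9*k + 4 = (k + 1)*(k^2 + 5*k + 4) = (k + 1)^2*(k + 4)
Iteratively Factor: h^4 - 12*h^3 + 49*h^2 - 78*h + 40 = (h - 2)*(h^3 - 10*h^2 + 29*h - 20) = (h - 5)*(h - 2)*(h^2 - 5*h + 4) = (h - 5)*(h - 2)*(h - 1)*(h - 4)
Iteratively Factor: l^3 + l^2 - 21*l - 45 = (l + 3)*(l^2 - 2*l - 15) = (l + 3)^2*(l - 5)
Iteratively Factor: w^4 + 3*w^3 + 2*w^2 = (w + 2)*(w^3 + w^2) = (w + 1)*(w + 2)*(w^2) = w*(w + 1)*(w + 2)*(w)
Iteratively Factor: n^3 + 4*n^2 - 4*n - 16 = (n + 2)*(n^2 + 2*n - 8) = (n - 2)*(n + 2)*(n + 4)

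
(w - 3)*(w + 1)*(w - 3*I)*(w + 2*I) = w^4 - 2*w^3 - I*w^3 + 3*w^2 + 2*I*w^2 - 12*w + 3*I*w - 18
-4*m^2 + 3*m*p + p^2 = (-m + p)*(4*m + p)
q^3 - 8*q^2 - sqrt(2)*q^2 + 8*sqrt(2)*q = q*(q - 8)*(q - sqrt(2))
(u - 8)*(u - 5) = u^2 - 13*u + 40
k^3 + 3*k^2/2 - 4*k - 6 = (k - 2)*(k + 3/2)*(k + 2)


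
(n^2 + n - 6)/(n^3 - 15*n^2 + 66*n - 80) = (n + 3)/(n^2 - 13*n + 40)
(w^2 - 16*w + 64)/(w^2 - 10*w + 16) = (w - 8)/(w - 2)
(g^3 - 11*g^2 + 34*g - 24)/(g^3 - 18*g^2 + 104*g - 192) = (g - 1)/(g - 8)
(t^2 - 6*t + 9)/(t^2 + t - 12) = (t - 3)/(t + 4)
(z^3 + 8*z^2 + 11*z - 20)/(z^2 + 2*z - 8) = (z^2 + 4*z - 5)/(z - 2)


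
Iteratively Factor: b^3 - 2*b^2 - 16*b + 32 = (b - 2)*(b^2 - 16) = (b - 4)*(b - 2)*(b + 4)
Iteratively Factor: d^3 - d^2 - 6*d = (d + 2)*(d^2 - 3*d) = d*(d + 2)*(d - 3)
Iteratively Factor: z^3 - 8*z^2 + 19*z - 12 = (z - 3)*(z^2 - 5*z + 4) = (z - 3)*(z - 1)*(z - 4)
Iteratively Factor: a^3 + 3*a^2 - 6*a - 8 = (a + 4)*(a^2 - a - 2) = (a + 1)*(a + 4)*(a - 2)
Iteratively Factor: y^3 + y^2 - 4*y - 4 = (y - 2)*(y^2 + 3*y + 2) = (y - 2)*(y + 2)*(y + 1)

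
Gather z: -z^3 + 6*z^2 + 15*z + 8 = -z^3 + 6*z^2 + 15*z + 8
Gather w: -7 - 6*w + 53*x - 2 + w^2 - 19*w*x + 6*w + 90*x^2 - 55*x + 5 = w^2 - 19*w*x + 90*x^2 - 2*x - 4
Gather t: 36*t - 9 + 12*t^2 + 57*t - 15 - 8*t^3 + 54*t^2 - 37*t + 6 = -8*t^3 + 66*t^2 + 56*t - 18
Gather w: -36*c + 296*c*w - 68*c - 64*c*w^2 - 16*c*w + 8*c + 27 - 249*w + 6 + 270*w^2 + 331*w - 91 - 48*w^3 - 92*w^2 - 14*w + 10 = -96*c - 48*w^3 + w^2*(178 - 64*c) + w*(280*c + 68) - 48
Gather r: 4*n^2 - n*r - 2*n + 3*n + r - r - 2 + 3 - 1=4*n^2 - n*r + n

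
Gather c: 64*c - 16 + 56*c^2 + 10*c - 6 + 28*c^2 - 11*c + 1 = 84*c^2 + 63*c - 21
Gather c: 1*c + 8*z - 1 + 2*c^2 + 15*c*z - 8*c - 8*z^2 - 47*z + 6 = 2*c^2 + c*(15*z - 7) - 8*z^2 - 39*z + 5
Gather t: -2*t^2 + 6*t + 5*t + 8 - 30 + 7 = -2*t^2 + 11*t - 15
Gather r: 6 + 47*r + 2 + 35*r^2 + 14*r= 35*r^2 + 61*r + 8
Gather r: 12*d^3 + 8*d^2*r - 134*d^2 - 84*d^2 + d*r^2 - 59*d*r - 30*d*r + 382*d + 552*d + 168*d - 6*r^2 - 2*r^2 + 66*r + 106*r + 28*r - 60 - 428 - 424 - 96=12*d^3 - 218*d^2 + 1102*d + r^2*(d - 8) + r*(8*d^2 - 89*d + 200) - 1008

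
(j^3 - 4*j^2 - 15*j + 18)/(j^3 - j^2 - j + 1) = (j^2 - 3*j - 18)/(j^2 - 1)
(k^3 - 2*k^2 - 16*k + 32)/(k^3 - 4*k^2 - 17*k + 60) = (k^2 - 6*k + 8)/(k^2 - 8*k + 15)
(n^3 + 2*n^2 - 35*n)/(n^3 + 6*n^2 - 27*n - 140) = n/(n + 4)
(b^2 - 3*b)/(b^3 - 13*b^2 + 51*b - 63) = b/(b^2 - 10*b + 21)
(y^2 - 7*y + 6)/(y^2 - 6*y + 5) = (y - 6)/(y - 5)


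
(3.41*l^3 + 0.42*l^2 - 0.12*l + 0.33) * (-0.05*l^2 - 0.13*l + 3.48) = -0.1705*l^5 - 0.4643*l^4 + 11.8182*l^3 + 1.4607*l^2 - 0.4605*l + 1.1484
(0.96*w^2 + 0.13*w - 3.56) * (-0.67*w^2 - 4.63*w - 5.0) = -0.6432*w^4 - 4.5319*w^3 - 3.0167*w^2 + 15.8328*w + 17.8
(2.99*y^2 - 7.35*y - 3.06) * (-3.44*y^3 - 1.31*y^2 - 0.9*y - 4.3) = -10.2856*y^5 + 21.3671*y^4 + 17.4639*y^3 - 2.2334*y^2 + 34.359*y + 13.158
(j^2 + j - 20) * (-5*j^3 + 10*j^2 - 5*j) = -5*j^5 + 5*j^4 + 105*j^3 - 205*j^2 + 100*j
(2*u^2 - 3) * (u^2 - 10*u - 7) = 2*u^4 - 20*u^3 - 17*u^2 + 30*u + 21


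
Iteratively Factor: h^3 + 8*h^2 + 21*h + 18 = (h + 3)*(h^2 + 5*h + 6) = (h + 2)*(h + 3)*(h + 3)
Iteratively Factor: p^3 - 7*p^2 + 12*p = (p - 3)*(p^2 - 4*p) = p*(p - 3)*(p - 4)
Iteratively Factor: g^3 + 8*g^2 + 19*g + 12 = (g + 1)*(g^2 + 7*g + 12) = (g + 1)*(g + 3)*(g + 4)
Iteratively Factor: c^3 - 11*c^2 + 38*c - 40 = (c - 4)*(c^2 - 7*c + 10) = (c - 5)*(c - 4)*(c - 2)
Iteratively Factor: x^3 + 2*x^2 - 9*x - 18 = (x + 2)*(x^2 - 9) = (x + 2)*(x + 3)*(x - 3)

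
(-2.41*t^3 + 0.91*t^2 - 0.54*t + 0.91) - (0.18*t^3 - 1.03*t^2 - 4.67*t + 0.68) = -2.59*t^3 + 1.94*t^2 + 4.13*t + 0.23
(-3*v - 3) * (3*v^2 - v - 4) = -9*v^3 - 6*v^2 + 15*v + 12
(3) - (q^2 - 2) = 5 - q^2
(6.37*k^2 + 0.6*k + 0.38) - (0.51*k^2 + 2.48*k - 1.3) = 5.86*k^2 - 1.88*k + 1.68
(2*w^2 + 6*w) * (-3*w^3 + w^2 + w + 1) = -6*w^5 - 16*w^4 + 8*w^3 + 8*w^2 + 6*w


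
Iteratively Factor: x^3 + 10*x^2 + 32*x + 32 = (x + 4)*(x^2 + 6*x + 8) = (x + 2)*(x + 4)*(x + 4)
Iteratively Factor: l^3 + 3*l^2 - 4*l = (l - 1)*(l^2 + 4*l) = l*(l - 1)*(l + 4)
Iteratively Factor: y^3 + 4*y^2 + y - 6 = (y - 1)*(y^2 + 5*y + 6) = (y - 1)*(y + 3)*(y + 2)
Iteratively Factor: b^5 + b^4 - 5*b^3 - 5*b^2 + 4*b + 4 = (b + 1)*(b^4 - 5*b^2 + 4) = (b - 1)*(b + 1)*(b^3 + b^2 - 4*b - 4) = (b - 1)*(b + 1)*(b + 2)*(b^2 - b - 2) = (b - 1)*(b + 1)^2*(b + 2)*(b - 2)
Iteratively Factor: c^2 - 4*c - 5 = (c - 5)*(c + 1)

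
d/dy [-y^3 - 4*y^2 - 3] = y*(-3*y - 8)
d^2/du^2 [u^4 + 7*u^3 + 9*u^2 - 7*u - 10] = 12*u^2 + 42*u + 18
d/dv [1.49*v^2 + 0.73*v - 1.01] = 2.98*v + 0.73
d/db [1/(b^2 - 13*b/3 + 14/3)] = 3*(13 - 6*b)/(3*b^2 - 13*b + 14)^2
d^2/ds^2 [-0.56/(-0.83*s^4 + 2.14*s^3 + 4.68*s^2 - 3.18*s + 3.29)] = ((-5.5776*s^2 + 7.1904*s + 5.2416)*(-0.83*s^4 + 2.14*s^3 + 4.68*s^2 - 3.18*s + 3.29) - 0.56*(3.32*s^3 - 6.42*s^2 - 9.36*s + 3.18)*(6.64*s^3 - 12.84*s^2 - 18.72*s + 6.36))/(-0.83*s^4 + 2.14*s^3 + 4.68*s^2 - 3.18*s + 3.29)^3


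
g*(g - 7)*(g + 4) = g^3 - 3*g^2 - 28*g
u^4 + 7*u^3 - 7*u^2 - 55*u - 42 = (u - 3)*(u + 1)*(u + 2)*(u + 7)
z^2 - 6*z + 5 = (z - 5)*(z - 1)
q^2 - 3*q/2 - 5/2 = (q - 5/2)*(q + 1)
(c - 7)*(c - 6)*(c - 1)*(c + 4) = c^4 - 10*c^3 - c^2 + 178*c - 168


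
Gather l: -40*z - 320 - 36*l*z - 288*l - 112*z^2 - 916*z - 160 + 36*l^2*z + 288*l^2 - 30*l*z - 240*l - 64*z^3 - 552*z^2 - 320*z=l^2*(36*z + 288) + l*(-66*z - 528) - 64*z^3 - 664*z^2 - 1276*z - 480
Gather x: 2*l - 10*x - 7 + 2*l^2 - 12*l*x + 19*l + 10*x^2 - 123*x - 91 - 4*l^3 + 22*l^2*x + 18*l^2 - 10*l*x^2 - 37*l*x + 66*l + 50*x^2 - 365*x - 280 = -4*l^3 + 20*l^2 + 87*l + x^2*(60 - 10*l) + x*(22*l^2 - 49*l - 498) - 378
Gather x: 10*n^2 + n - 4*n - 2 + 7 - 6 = 10*n^2 - 3*n - 1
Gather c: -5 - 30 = -35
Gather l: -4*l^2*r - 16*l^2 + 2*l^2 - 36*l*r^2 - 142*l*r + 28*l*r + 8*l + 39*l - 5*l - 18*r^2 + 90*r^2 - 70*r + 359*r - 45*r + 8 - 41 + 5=l^2*(-4*r - 14) + l*(-36*r^2 - 114*r + 42) + 72*r^2 + 244*r - 28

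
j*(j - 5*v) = j^2 - 5*j*v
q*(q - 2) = q^2 - 2*q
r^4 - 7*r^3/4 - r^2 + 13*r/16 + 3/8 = (r - 2)*(r - 3/4)*(r + 1/2)^2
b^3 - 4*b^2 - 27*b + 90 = (b - 6)*(b - 3)*(b + 5)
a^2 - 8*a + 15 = (a - 5)*(a - 3)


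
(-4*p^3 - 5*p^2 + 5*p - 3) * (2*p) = -8*p^4 - 10*p^3 + 10*p^2 - 6*p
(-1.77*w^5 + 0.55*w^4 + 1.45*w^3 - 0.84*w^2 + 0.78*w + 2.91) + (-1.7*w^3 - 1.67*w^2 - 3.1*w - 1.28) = -1.77*w^5 + 0.55*w^4 - 0.25*w^3 - 2.51*w^2 - 2.32*w + 1.63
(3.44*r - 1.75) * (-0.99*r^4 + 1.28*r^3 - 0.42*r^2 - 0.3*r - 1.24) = -3.4056*r^5 + 6.1357*r^4 - 3.6848*r^3 - 0.297*r^2 - 3.7406*r + 2.17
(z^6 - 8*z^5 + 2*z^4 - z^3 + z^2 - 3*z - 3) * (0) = 0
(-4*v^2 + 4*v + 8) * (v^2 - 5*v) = -4*v^4 + 24*v^3 - 12*v^2 - 40*v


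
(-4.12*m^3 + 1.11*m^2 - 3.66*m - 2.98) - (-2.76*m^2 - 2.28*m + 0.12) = -4.12*m^3 + 3.87*m^2 - 1.38*m - 3.1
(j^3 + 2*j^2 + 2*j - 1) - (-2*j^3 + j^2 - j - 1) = 3*j^3 + j^2 + 3*j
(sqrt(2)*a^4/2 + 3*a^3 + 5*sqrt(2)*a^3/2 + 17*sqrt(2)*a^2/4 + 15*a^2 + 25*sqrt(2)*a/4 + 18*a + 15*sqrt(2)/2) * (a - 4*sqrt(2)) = sqrt(2)*a^5/2 - a^4 + 5*sqrt(2)*a^4/2 - 31*sqrt(2)*a^3/4 - 5*a^3 - 215*sqrt(2)*a^2/4 - 16*a^2 - 129*sqrt(2)*a/2 - 50*a - 60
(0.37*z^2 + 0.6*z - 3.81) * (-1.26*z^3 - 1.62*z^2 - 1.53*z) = -0.4662*z^5 - 1.3554*z^4 + 3.2625*z^3 + 5.2542*z^2 + 5.8293*z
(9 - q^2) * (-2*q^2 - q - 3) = 2*q^4 + q^3 - 15*q^2 - 9*q - 27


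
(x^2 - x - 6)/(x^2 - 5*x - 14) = (x - 3)/(x - 7)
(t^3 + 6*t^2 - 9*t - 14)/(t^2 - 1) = (t^2 + 5*t - 14)/(t - 1)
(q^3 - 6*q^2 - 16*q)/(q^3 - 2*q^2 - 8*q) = (q - 8)/(q - 4)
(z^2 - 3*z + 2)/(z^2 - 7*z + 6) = (z - 2)/(z - 6)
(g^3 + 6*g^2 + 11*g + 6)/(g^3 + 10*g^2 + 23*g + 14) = (g + 3)/(g + 7)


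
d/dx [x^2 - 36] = 2*x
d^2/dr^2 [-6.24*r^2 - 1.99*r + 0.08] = -12.4800000000000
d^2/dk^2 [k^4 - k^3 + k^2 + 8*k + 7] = 12*k^2 - 6*k + 2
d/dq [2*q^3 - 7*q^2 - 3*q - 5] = 6*q^2 - 14*q - 3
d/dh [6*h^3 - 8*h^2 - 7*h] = 18*h^2 - 16*h - 7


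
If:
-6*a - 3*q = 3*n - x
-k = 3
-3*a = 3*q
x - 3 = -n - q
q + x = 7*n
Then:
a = 3/4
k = -3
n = 3/8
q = -3/4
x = 27/8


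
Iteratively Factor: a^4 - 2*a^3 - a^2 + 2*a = (a + 1)*(a^3 - 3*a^2 + 2*a) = (a - 1)*(a + 1)*(a^2 - 2*a) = a*(a - 1)*(a + 1)*(a - 2)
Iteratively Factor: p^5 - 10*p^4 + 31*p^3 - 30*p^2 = (p - 2)*(p^4 - 8*p^3 + 15*p^2) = p*(p - 2)*(p^3 - 8*p^2 + 15*p) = p^2*(p - 2)*(p^2 - 8*p + 15) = p^2*(p - 3)*(p - 2)*(p - 5)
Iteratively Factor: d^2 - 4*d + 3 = (d - 3)*(d - 1)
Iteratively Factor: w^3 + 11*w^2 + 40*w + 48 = (w + 4)*(w^2 + 7*w + 12) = (w + 3)*(w + 4)*(w + 4)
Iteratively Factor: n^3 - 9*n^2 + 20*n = (n - 5)*(n^2 - 4*n) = (n - 5)*(n - 4)*(n)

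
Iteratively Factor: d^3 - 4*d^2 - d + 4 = (d + 1)*(d^2 - 5*d + 4) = (d - 1)*(d + 1)*(d - 4)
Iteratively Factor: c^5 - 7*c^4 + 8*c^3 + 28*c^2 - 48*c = (c)*(c^4 - 7*c^3 + 8*c^2 + 28*c - 48) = c*(c - 4)*(c^3 - 3*c^2 - 4*c + 12) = c*(c - 4)*(c + 2)*(c^2 - 5*c + 6) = c*(c - 4)*(c - 3)*(c + 2)*(c - 2)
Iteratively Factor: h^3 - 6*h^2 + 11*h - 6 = (h - 3)*(h^2 - 3*h + 2) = (h - 3)*(h - 2)*(h - 1)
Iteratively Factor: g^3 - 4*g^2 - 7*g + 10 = (g - 1)*(g^2 - 3*g - 10) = (g - 1)*(g + 2)*(g - 5)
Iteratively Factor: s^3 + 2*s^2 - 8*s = (s - 2)*(s^2 + 4*s) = (s - 2)*(s + 4)*(s)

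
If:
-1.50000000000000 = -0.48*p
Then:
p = 3.12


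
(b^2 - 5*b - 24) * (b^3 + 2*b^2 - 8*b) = b^5 - 3*b^4 - 42*b^3 - 8*b^2 + 192*b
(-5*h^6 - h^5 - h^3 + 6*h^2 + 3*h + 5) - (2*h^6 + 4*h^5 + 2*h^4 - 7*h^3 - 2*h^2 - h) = -7*h^6 - 5*h^5 - 2*h^4 + 6*h^3 + 8*h^2 + 4*h + 5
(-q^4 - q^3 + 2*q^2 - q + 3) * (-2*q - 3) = 2*q^5 + 5*q^4 - q^3 - 4*q^2 - 3*q - 9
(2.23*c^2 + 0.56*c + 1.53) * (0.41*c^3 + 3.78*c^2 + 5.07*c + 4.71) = 0.9143*c^5 + 8.659*c^4 + 14.0502*c^3 + 19.1259*c^2 + 10.3947*c + 7.2063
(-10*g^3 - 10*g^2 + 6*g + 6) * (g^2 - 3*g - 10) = -10*g^5 + 20*g^4 + 136*g^3 + 88*g^2 - 78*g - 60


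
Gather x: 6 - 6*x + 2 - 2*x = 8 - 8*x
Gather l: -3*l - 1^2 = -3*l - 1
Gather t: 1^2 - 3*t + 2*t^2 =2*t^2 - 3*t + 1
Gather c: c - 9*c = -8*c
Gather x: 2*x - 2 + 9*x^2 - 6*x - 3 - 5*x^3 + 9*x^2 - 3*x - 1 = -5*x^3 + 18*x^2 - 7*x - 6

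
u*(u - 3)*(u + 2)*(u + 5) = u^4 + 4*u^3 - 11*u^2 - 30*u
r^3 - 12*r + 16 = (r - 2)^2*(r + 4)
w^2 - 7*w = w*(w - 7)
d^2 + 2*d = d*(d + 2)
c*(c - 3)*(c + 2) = c^3 - c^2 - 6*c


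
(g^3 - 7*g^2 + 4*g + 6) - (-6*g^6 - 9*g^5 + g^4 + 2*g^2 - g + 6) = 6*g^6 + 9*g^5 - g^4 + g^3 - 9*g^2 + 5*g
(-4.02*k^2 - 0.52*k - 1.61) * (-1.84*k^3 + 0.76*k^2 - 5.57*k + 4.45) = 7.3968*k^5 - 2.0984*k^4 + 24.9586*k^3 - 16.2162*k^2 + 6.6537*k - 7.1645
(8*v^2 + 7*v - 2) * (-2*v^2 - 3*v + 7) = -16*v^4 - 38*v^3 + 39*v^2 + 55*v - 14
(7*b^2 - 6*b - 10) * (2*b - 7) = 14*b^3 - 61*b^2 + 22*b + 70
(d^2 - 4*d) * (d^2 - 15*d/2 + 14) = d^4 - 23*d^3/2 + 44*d^2 - 56*d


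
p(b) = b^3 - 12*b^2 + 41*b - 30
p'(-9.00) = 500.00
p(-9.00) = -2100.00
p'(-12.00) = 761.00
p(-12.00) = -3978.00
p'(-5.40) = 258.08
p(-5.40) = -758.78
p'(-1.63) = 88.09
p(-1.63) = -133.04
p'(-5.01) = 236.54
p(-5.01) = -662.36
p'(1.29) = 15.03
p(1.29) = 5.07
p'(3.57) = -6.45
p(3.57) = 8.93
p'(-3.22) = 149.39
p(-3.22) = -319.83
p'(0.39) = 32.10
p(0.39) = -15.78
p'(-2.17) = 107.21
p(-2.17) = -185.70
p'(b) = 3*b^2 - 24*b + 41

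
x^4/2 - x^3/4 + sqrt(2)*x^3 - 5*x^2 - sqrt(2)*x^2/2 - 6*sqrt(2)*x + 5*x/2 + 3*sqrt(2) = (x/2 + sqrt(2)/2)*(x - 1/2)*(x - 2*sqrt(2))*(x + 3*sqrt(2))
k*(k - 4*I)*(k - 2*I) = k^3 - 6*I*k^2 - 8*k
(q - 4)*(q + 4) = q^2 - 16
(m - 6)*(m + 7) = m^2 + m - 42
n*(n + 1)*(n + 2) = n^3 + 3*n^2 + 2*n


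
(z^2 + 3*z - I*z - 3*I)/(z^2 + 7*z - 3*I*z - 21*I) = (z^2 + z*(3 - I) - 3*I)/(z^2 + z*(7 - 3*I) - 21*I)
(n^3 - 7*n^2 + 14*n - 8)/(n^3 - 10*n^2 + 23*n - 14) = (n - 4)/(n - 7)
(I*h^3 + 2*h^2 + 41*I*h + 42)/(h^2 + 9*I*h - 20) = (I*h^3 + 2*h^2 + 41*I*h + 42)/(h^2 + 9*I*h - 20)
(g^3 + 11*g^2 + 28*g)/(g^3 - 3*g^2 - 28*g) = (g + 7)/(g - 7)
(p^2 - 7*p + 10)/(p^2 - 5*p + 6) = (p - 5)/(p - 3)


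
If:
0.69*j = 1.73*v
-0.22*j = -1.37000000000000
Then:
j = 6.23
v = 2.48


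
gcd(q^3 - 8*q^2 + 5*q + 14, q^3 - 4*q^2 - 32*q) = 1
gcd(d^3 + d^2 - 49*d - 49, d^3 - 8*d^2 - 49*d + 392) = d^2 - 49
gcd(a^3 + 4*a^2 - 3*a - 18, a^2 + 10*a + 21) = a + 3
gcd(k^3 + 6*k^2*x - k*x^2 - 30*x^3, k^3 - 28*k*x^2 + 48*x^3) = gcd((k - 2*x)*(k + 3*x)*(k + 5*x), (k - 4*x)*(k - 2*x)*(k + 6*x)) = -k + 2*x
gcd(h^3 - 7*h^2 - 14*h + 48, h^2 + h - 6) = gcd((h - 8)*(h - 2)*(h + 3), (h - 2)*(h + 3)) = h^2 + h - 6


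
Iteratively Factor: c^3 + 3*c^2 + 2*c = (c + 1)*(c^2 + 2*c) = (c + 1)*(c + 2)*(c)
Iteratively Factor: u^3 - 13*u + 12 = (u + 4)*(u^2 - 4*u + 3) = (u - 3)*(u + 4)*(u - 1)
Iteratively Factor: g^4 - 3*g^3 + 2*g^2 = (g - 2)*(g^3 - g^2) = (g - 2)*(g - 1)*(g^2) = g*(g - 2)*(g - 1)*(g)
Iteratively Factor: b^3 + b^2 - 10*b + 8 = (b + 4)*(b^2 - 3*b + 2) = (b - 2)*(b + 4)*(b - 1)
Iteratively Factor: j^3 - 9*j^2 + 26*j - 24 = (j - 3)*(j^2 - 6*j + 8) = (j - 4)*(j - 3)*(j - 2)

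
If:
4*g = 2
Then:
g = 1/2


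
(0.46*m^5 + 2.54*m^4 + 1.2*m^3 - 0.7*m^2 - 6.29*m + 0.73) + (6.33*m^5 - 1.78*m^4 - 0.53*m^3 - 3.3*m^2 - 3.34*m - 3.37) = 6.79*m^5 + 0.76*m^4 + 0.67*m^3 - 4.0*m^2 - 9.63*m - 2.64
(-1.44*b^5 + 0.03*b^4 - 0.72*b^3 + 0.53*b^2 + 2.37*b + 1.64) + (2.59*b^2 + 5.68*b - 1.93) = -1.44*b^5 + 0.03*b^4 - 0.72*b^3 + 3.12*b^2 + 8.05*b - 0.29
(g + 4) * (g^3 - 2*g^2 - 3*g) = g^4 + 2*g^3 - 11*g^2 - 12*g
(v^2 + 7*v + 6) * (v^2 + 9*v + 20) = v^4 + 16*v^3 + 89*v^2 + 194*v + 120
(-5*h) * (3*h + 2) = -15*h^2 - 10*h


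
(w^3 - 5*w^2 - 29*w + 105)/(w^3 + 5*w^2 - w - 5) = (w^2 - 10*w + 21)/(w^2 - 1)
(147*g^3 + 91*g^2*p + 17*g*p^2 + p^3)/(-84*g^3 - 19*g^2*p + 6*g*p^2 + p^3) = (7*g + p)/(-4*g + p)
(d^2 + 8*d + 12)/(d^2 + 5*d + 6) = (d + 6)/(d + 3)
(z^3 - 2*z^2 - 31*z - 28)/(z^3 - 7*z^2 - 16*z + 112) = (z + 1)/(z - 4)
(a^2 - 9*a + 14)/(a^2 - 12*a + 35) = (a - 2)/(a - 5)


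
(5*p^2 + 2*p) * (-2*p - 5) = -10*p^3 - 29*p^2 - 10*p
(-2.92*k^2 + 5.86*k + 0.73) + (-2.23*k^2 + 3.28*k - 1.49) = -5.15*k^2 + 9.14*k - 0.76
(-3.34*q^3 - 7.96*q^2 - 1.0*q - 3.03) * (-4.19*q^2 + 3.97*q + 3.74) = 13.9946*q^5 + 20.0926*q^4 - 39.9028*q^3 - 21.0447*q^2 - 15.7691*q - 11.3322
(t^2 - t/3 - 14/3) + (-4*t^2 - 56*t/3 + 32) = -3*t^2 - 19*t + 82/3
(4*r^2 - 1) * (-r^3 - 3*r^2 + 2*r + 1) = -4*r^5 - 12*r^4 + 9*r^3 + 7*r^2 - 2*r - 1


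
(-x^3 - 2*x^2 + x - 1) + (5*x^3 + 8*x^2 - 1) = 4*x^3 + 6*x^2 + x - 2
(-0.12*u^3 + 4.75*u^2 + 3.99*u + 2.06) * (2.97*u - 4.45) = -0.3564*u^4 + 14.6415*u^3 - 9.2872*u^2 - 11.6373*u - 9.167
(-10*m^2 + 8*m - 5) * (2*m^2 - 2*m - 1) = -20*m^4 + 36*m^3 - 16*m^2 + 2*m + 5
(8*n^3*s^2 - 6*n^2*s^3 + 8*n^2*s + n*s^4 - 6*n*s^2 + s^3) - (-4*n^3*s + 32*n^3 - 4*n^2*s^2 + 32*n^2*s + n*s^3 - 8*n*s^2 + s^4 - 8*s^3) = 8*n^3*s^2 + 4*n^3*s - 32*n^3 - 6*n^2*s^3 + 4*n^2*s^2 - 24*n^2*s + n*s^4 - n*s^3 + 2*n*s^2 - s^4 + 9*s^3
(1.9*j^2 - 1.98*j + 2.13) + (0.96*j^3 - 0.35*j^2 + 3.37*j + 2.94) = 0.96*j^3 + 1.55*j^2 + 1.39*j + 5.07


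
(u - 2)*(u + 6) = u^2 + 4*u - 12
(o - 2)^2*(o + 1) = o^3 - 3*o^2 + 4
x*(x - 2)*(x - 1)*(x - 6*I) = x^4 - 3*x^3 - 6*I*x^3 + 2*x^2 + 18*I*x^2 - 12*I*x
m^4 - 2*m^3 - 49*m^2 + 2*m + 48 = (m - 8)*(m - 1)*(m + 1)*(m + 6)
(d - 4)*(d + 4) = d^2 - 16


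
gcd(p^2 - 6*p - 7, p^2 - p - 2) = p + 1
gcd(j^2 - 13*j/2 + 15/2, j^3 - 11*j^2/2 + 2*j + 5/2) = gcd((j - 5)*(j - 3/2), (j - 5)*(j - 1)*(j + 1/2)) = j - 5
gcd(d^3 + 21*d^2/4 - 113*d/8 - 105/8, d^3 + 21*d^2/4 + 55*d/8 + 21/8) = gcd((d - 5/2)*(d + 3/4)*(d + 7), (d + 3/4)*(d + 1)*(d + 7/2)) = d + 3/4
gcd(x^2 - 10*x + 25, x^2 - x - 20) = x - 5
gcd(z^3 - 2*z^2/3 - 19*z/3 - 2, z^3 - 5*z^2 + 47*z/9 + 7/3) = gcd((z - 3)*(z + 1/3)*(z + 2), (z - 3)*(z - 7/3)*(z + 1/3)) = z^2 - 8*z/3 - 1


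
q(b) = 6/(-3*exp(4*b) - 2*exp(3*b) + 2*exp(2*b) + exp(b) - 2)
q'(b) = 6*(12*exp(4*b) + 6*exp(3*b) - 4*exp(2*b) - exp(b))/(-3*exp(4*b) - 2*exp(3*b) + 2*exp(2*b) + exp(b) - 2)^2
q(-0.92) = -4.04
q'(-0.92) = -0.95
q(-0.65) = -4.17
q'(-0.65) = 0.38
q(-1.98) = -3.28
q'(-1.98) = -0.35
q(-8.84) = -3.00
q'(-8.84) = -0.00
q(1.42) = -0.01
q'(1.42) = 0.02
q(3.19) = -0.00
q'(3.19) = 0.00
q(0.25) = -0.61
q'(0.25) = 2.34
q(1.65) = -0.00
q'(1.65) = 0.01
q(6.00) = 0.00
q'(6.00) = 0.00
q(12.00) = 0.00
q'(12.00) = 0.00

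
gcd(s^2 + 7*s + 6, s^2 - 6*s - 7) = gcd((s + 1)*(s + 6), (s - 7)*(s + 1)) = s + 1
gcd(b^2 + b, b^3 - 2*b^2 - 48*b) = b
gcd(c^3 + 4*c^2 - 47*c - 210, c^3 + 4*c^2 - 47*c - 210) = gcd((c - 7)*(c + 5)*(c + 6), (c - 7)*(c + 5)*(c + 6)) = c^3 + 4*c^2 - 47*c - 210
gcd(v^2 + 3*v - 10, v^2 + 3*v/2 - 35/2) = v + 5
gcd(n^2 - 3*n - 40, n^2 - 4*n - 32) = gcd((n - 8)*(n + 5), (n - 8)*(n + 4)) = n - 8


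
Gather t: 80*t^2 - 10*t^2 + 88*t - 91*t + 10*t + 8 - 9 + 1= 70*t^2 + 7*t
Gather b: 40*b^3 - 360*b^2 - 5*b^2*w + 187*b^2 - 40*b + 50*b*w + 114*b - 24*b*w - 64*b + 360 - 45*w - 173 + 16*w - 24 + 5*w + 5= 40*b^3 + b^2*(-5*w - 173) + b*(26*w + 10) - 24*w + 168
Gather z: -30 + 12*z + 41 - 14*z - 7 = 4 - 2*z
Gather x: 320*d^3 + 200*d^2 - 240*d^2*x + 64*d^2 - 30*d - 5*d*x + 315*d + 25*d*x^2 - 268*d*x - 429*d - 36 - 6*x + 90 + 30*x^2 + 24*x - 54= 320*d^3 + 264*d^2 - 144*d + x^2*(25*d + 30) + x*(-240*d^2 - 273*d + 18)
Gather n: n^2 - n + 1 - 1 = n^2 - n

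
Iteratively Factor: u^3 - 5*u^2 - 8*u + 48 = (u - 4)*(u^2 - u - 12) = (u - 4)^2*(u + 3)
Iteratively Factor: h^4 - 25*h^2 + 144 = (h - 3)*(h^3 + 3*h^2 - 16*h - 48) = (h - 4)*(h - 3)*(h^2 + 7*h + 12) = (h - 4)*(h - 3)*(h + 4)*(h + 3)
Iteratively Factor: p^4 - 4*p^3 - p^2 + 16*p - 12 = (p - 3)*(p^3 - p^2 - 4*p + 4) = (p - 3)*(p - 1)*(p^2 - 4) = (p - 3)*(p - 1)*(p + 2)*(p - 2)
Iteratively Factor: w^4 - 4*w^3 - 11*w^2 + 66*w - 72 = (w - 3)*(w^3 - w^2 - 14*w + 24) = (w - 3)*(w - 2)*(w^2 + w - 12) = (w - 3)*(w - 2)*(w + 4)*(w - 3)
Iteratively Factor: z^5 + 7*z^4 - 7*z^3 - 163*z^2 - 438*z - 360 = (z + 4)*(z^4 + 3*z^3 - 19*z^2 - 87*z - 90) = (z + 2)*(z + 4)*(z^3 + z^2 - 21*z - 45) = (z - 5)*(z + 2)*(z + 4)*(z^2 + 6*z + 9) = (z - 5)*(z + 2)*(z + 3)*(z + 4)*(z + 3)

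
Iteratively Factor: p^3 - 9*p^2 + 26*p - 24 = (p - 3)*(p^2 - 6*p + 8) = (p - 4)*(p - 3)*(p - 2)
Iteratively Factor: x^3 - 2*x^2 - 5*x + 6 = (x + 2)*(x^2 - 4*x + 3) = (x - 1)*(x + 2)*(x - 3)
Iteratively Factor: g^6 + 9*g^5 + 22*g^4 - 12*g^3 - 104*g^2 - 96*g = (g - 2)*(g^5 + 11*g^4 + 44*g^3 + 76*g^2 + 48*g) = (g - 2)*(g + 2)*(g^4 + 9*g^3 + 26*g^2 + 24*g) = (g - 2)*(g + 2)*(g + 4)*(g^3 + 5*g^2 + 6*g) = (g - 2)*(g + 2)^2*(g + 4)*(g^2 + 3*g) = (g - 2)*(g + 2)^2*(g + 3)*(g + 4)*(g)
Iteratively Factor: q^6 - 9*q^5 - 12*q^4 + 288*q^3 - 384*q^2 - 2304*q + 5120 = (q - 4)*(q^5 - 5*q^4 - 32*q^3 + 160*q^2 + 256*q - 1280) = (q - 4)^2*(q^4 - q^3 - 36*q^2 + 16*q + 320) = (q - 4)^2*(q + 4)*(q^3 - 5*q^2 - 16*q + 80) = (q - 4)^3*(q + 4)*(q^2 - q - 20) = (q - 5)*(q - 4)^3*(q + 4)*(q + 4)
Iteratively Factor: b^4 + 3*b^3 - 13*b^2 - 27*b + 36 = (b + 4)*(b^3 - b^2 - 9*b + 9) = (b + 3)*(b + 4)*(b^2 - 4*b + 3) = (b - 1)*(b + 3)*(b + 4)*(b - 3)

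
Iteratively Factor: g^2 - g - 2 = (g - 2)*(g + 1)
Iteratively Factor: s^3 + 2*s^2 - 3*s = (s)*(s^2 + 2*s - 3) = s*(s + 3)*(s - 1)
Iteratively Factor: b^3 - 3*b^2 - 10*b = (b - 5)*(b^2 + 2*b) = b*(b - 5)*(b + 2)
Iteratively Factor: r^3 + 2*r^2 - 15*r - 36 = (r - 4)*(r^2 + 6*r + 9) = (r - 4)*(r + 3)*(r + 3)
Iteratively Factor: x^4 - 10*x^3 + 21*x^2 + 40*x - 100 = (x - 2)*(x^3 - 8*x^2 + 5*x + 50) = (x - 2)*(x + 2)*(x^2 - 10*x + 25) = (x - 5)*(x - 2)*(x + 2)*(x - 5)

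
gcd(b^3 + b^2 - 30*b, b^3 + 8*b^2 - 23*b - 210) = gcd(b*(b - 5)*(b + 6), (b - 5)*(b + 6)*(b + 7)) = b^2 + b - 30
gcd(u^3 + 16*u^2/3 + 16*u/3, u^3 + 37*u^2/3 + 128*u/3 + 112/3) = u^2 + 16*u/3 + 16/3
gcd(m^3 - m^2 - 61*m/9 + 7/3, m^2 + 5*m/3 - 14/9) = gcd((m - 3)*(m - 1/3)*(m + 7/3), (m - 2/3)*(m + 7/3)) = m + 7/3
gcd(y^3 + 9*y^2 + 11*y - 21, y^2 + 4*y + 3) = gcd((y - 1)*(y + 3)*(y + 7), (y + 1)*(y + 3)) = y + 3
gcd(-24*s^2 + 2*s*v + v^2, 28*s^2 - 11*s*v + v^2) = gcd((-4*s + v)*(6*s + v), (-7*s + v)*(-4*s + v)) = 4*s - v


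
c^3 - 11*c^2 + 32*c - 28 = (c - 7)*(c - 2)^2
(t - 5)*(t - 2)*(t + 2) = t^3 - 5*t^2 - 4*t + 20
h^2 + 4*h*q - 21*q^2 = (h - 3*q)*(h + 7*q)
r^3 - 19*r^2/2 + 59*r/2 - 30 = (r - 4)*(r - 3)*(r - 5/2)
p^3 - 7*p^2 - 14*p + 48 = (p - 8)*(p - 2)*(p + 3)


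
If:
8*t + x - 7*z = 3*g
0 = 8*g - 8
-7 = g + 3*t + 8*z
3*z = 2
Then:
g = 1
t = -40/9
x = 389/9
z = 2/3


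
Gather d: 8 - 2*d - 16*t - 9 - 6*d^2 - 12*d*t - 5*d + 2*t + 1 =-6*d^2 + d*(-12*t - 7) - 14*t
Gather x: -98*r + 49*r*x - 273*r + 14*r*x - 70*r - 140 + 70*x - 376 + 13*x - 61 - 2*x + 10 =-441*r + x*(63*r + 81) - 567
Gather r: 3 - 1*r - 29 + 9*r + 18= 8*r - 8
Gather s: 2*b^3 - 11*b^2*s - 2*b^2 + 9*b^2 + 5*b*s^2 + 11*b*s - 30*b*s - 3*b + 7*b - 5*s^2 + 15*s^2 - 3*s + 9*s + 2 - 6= 2*b^3 + 7*b^2 + 4*b + s^2*(5*b + 10) + s*(-11*b^2 - 19*b + 6) - 4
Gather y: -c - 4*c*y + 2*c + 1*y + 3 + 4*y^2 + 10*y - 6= c + 4*y^2 + y*(11 - 4*c) - 3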